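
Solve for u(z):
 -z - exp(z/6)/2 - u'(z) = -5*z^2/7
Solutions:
 u(z) = C1 + 5*z^3/21 - z^2/2 - 3*exp(z/6)


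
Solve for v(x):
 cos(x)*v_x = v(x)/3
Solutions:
 v(x) = C1*(sin(x) + 1)^(1/6)/(sin(x) - 1)^(1/6)


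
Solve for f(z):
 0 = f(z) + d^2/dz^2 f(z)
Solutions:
 f(z) = C1*sin(z) + C2*cos(z)


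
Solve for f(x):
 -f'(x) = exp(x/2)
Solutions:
 f(x) = C1 - 2*exp(x/2)


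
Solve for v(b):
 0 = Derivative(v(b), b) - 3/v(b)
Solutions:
 v(b) = -sqrt(C1 + 6*b)
 v(b) = sqrt(C1 + 6*b)


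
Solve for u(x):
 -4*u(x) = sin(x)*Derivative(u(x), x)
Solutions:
 u(x) = C1*(cos(x)^2 + 2*cos(x) + 1)/(cos(x)^2 - 2*cos(x) + 1)


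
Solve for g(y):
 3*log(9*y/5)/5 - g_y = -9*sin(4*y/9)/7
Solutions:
 g(y) = C1 + 3*y*log(y)/5 - 3*y*log(5)/5 - 3*y/5 + 6*y*log(3)/5 - 81*cos(4*y/9)/28


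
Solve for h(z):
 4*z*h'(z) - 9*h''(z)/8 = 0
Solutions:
 h(z) = C1 + C2*erfi(4*z/3)


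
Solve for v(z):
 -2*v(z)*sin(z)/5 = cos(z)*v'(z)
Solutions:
 v(z) = C1*cos(z)^(2/5)


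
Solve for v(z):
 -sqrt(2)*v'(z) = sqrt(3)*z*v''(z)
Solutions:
 v(z) = C1 + C2*z^(1 - sqrt(6)/3)


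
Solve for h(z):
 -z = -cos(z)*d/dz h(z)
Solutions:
 h(z) = C1 + Integral(z/cos(z), z)


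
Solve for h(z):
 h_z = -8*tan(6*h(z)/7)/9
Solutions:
 h(z) = -7*asin(C1*exp(-16*z/21))/6 + 7*pi/6
 h(z) = 7*asin(C1*exp(-16*z/21))/6


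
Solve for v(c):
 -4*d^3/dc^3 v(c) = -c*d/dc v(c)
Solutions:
 v(c) = C1 + Integral(C2*airyai(2^(1/3)*c/2) + C3*airybi(2^(1/3)*c/2), c)


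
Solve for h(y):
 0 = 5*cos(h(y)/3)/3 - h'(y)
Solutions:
 -5*y/3 - 3*log(sin(h(y)/3) - 1)/2 + 3*log(sin(h(y)/3) + 1)/2 = C1


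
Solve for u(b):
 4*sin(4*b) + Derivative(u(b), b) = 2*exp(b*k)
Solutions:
 u(b) = C1 + cos(4*b) + 2*exp(b*k)/k


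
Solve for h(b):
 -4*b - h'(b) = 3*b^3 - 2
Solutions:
 h(b) = C1 - 3*b^4/4 - 2*b^2 + 2*b


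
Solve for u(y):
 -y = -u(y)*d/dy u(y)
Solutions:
 u(y) = -sqrt(C1 + y^2)
 u(y) = sqrt(C1 + y^2)


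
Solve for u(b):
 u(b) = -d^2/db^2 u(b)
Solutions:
 u(b) = C1*sin(b) + C2*cos(b)


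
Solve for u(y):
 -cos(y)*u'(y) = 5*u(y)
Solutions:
 u(y) = C1*sqrt(sin(y) - 1)*(sin(y)^2 - 2*sin(y) + 1)/(sqrt(sin(y) + 1)*(sin(y)^2 + 2*sin(y) + 1))


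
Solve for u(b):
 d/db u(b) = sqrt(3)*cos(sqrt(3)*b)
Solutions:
 u(b) = C1 + sin(sqrt(3)*b)


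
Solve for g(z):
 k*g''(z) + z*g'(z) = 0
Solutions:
 g(z) = C1 + C2*sqrt(k)*erf(sqrt(2)*z*sqrt(1/k)/2)


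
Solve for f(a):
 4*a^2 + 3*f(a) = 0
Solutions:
 f(a) = -4*a^2/3


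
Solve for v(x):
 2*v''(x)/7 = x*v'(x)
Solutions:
 v(x) = C1 + C2*erfi(sqrt(7)*x/2)


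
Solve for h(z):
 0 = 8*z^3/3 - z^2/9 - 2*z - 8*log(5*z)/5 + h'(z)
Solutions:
 h(z) = C1 - 2*z^4/3 + z^3/27 + z^2 + 8*z*log(z)/5 - 8*z/5 + 8*z*log(5)/5


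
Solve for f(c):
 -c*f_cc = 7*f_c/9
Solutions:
 f(c) = C1 + C2*c^(2/9)


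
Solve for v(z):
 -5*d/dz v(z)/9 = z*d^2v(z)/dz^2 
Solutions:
 v(z) = C1 + C2*z^(4/9)


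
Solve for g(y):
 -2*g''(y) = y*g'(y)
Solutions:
 g(y) = C1 + C2*erf(y/2)


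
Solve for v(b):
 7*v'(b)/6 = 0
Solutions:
 v(b) = C1


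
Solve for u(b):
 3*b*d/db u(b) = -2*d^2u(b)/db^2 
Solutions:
 u(b) = C1 + C2*erf(sqrt(3)*b/2)


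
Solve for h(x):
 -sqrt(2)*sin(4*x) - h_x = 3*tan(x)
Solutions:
 h(x) = C1 + 3*log(cos(x)) + sqrt(2)*cos(4*x)/4


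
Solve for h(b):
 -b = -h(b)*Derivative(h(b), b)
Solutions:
 h(b) = -sqrt(C1 + b^2)
 h(b) = sqrt(C1 + b^2)


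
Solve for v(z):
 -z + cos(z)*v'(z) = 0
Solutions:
 v(z) = C1 + Integral(z/cos(z), z)


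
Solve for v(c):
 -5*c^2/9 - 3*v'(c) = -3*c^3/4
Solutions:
 v(c) = C1 + c^4/16 - 5*c^3/81


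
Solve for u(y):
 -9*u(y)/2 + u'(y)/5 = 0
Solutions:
 u(y) = C1*exp(45*y/2)


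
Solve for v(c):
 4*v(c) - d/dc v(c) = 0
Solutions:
 v(c) = C1*exp(4*c)


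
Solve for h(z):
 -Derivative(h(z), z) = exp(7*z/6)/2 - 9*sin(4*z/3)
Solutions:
 h(z) = C1 - 3*exp(7*z/6)/7 - 27*cos(4*z/3)/4


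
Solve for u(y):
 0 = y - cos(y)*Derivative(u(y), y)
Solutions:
 u(y) = C1 + Integral(y/cos(y), y)


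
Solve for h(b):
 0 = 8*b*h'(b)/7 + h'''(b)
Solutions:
 h(b) = C1 + Integral(C2*airyai(-2*7^(2/3)*b/7) + C3*airybi(-2*7^(2/3)*b/7), b)


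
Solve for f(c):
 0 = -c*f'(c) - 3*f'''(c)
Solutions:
 f(c) = C1 + Integral(C2*airyai(-3^(2/3)*c/3) + C3*airybi(-3^(2/3)*c/3), c)


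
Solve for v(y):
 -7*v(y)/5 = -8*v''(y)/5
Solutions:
 v(y) = C1*exp(-sqrt(14)*y/4) + C2*exp(sqrt(14)*y/4)


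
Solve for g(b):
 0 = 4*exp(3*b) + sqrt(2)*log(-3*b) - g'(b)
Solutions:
 g(b) = C1 + sqrt(2)*b*log(-b) + sqrt(2)*b*(-1 + log(3)) + 4*exp(3*b)/3


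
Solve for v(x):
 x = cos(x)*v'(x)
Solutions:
 v(x) = C1 + Integral(x/cos(x), x)


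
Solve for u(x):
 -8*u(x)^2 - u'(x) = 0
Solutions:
 u(x) = 1/(C1 + 8*x)


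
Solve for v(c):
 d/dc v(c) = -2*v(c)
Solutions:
 v(c) = C1*exp(-2*c)


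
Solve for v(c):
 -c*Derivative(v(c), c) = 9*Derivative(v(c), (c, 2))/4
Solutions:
 v(c) = C1 + C2*erf(sqrt(2)*c/3)


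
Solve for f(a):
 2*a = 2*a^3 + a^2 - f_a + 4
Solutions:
 f(a) = C1 + a^4/2 + a^3/3 - a^2 + 4*a


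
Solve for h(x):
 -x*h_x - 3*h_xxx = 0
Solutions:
 h(x) = C1 + Integral(C2*airyai(-3^(2/3)*x/3) + C3*airybi(-3^(2/3)*x/3), x)


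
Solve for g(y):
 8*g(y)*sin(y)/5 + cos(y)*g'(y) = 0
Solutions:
 g(y) = C1*cos(y)^(8/5)


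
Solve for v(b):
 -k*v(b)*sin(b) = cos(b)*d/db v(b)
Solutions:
 v(b) = C1*exp(k*log(cos(b)))


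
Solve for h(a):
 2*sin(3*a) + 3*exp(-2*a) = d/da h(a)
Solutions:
 h(a) = C1 - 2*cos(3*a)/3 - 3*exp(-2*a)/2


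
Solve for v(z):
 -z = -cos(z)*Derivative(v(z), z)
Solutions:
 v(z) = C1 + Integral(z/cos(z), z)


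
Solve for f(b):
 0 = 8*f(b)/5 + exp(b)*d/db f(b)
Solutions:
 f(b) = C1*exp(8*exp(-b)/5)


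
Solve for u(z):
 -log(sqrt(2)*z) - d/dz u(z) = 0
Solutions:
 u(z) = C1 - z*log(z) - z*log(2)/2 + z


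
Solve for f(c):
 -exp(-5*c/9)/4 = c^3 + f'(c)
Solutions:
 f(c) = C1 - c^4/4 + 9*exp(-5*c/9)/20


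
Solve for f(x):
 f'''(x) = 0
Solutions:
 f(x) = C1 + C2*x + C3*x^2


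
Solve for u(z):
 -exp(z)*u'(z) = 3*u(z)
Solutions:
 u(z) = C1*exp(3*exp(-z))


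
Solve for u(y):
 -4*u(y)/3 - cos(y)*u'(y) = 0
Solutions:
 u(y) = C1*(sin(y) - 1)^(2/3)/(sin(y) + 1)^(2/3)


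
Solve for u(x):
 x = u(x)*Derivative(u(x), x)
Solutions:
 u(x) = -sqrt(C1 + x^2)
 u(x) = sqrt(C1 + x^2)


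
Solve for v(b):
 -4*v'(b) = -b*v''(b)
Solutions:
 v(b) = C1 + C2*b^5


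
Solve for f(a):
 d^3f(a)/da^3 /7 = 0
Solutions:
 f(a) = C1 + C2*a + C3*a^2


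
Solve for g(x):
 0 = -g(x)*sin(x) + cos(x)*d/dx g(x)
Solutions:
 g(x) = C1/cos(x)


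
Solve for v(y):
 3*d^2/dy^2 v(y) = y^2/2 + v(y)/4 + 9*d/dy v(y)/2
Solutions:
 v(y) = C1*exp(y*(9 - sqrt(93))/12) + C2*exp(y*(9 + sqrt(93))/12) - 2*y^2 + 72*y - 1344


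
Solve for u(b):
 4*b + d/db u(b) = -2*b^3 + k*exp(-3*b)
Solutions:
 u(b) = C1 - b^4/2 - 2*b^2 - k*exp(-3*b)/3


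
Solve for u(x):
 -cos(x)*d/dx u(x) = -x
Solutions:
 u(x) = C1 + Integral(x/cos(x), x)


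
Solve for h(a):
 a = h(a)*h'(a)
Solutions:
 h(a) = -sqrt(C1 + a^2)
 h(a) = sqrt(C1 + a^2)


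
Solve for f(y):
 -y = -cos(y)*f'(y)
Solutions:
 f(y) = C1 + Integral(y/cos(y), y)


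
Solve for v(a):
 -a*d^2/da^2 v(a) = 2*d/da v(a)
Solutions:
 v(a) = C1 + C2/a


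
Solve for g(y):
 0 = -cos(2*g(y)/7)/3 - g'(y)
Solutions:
 y/3 - 7*log(sin(2*g(y)/7) - 1)/4 + 7*log(sin(2*g(y)/7) + 1)/4 = C1


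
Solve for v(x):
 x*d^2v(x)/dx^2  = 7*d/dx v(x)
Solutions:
 v(x) = C1 + C2*x^8


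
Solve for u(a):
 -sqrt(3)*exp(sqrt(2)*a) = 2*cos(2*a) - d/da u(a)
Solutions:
 u(a) = C1 + sqrt(6)*exp(sqrt(2)*a)/2 + sin(2*a)


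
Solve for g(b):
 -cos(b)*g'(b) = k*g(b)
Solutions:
 g(b) = C1*exp(k*(log(sin(b) - 1) - log(sin(b) + 1))/2)


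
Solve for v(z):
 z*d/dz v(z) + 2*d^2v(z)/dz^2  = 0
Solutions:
 v(z) = C1 + C2*erf(z/2)


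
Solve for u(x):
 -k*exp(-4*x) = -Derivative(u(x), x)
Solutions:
 u(x) = C1 - k*exp(-4*x)/4


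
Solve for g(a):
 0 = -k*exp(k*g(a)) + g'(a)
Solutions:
 g(a) = Piecewise((log(-1/(C1*k + a*k^2))/k, Ne(k, 0)), (nan, True))
 g(a) = Piecewise((C1 + a*k, Eq(k, 0)), (nan, True))


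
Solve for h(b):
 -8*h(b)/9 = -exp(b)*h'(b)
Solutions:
 h(b) = C1*exp(-8*exp(-b)/9)


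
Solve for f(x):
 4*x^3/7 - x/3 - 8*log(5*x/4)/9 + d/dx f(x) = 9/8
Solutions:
 f(x) = C1 - x^4/7 + x^2/6 + 8*x*log(x)/9 - 16*x*log(2)/9 + 17*x/72 + 8*x*log(5)/9


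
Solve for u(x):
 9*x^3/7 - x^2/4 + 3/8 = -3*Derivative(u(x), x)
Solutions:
 u(x) = C1 - 3*x^4/28 + x^3/36 - x/8


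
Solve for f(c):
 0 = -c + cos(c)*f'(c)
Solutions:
 f(c) = C1 + Integral(c/cos(c), c)


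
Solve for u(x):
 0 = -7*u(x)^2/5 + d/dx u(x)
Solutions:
 u(x) = -5/(C1 + 7*x)


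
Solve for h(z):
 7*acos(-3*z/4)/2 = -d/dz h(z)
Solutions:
 h(z) = C1 - 7*z*acos(-3*z/4)/2 - 7*sqrt(16 - 9*z^2)/6


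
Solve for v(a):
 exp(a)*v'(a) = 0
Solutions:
 v(a) = C1


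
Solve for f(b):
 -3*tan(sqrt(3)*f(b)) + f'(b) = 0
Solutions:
 f(b) = sqrt(3)*(pi - asin(C1*exp(3*sqrt(3)*b)))/3
 f(b) = sqrt(3)*asin(C1*exp(3*sqrt(3)*b))/3


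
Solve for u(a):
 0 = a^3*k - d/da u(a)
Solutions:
 u(a) = C1 + a^4*k/4


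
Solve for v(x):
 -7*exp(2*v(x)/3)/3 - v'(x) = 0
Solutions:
 v(x) = 3*log(-sqrt(-1/(C1 - 7*x))) - 3*log(2)/2 + 3*log(3)
 v(x) = 3*log(-1/(C1 - 7*x))/2 - 3*log(2)/2 + 3*log(3)


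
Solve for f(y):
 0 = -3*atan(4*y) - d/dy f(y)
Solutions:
 f(y) = C1 - 3*y*atan(4*y) + 3*log(16*y^2 + 1)/8


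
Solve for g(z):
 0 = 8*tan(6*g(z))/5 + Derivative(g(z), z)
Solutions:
 g(z) = -asin(C1*exp(-48*z/5))/6 + pi/6
 g(z) = asin(C1*exp(-48*z/5))/6


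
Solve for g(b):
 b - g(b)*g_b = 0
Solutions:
 g(b) = -sqrt(C1 + b^2)
 g(b) = sqrt(C1 + b^2)


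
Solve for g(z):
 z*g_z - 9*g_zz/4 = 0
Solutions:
 g(z) = C1 + C2*erfi(sqrt(2)*z/3)


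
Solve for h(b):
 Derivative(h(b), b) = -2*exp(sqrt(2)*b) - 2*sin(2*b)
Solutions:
 h(b) = C1 - sqrt(2)*exp(sqrt(2)*b) + cos(2*b)


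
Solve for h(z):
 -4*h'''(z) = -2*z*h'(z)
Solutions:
 h(z) = C1 + Integral(C2*airyai(2^(2/3)*z/2) + C3*airybi(2^(2/3)*z/2), z)


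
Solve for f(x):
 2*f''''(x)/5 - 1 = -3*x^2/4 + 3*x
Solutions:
 f(x) = C1 + C2*x + C3*x^2 + C4*x^3 - x^6/192 + x^5/16 + 5*x^4/48


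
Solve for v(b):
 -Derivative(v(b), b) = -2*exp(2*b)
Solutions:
 v(b) = C1 + exp(2*b)


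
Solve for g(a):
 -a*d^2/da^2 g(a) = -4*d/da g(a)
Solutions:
 g(a) = C1 + C2*a^5


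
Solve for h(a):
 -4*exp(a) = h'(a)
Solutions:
 h(a) = C1 - 4*exp(a)


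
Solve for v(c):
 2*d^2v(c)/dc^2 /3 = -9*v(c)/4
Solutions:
 v(c) = C1*sin(3*sqrt(6)*c/4) + C2*cos(3*sqrt(6)*c/4)


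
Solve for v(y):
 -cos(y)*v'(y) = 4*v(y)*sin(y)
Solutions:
 v(y) = C1*cos(y)^4


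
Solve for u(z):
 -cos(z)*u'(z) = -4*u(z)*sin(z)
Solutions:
 u(z) = C1/cos(z)^4


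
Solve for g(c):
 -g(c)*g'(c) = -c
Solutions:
 g(c) = -sqrt(C1 + c^2)
 g(c) = sqrt(C1 + c^2)


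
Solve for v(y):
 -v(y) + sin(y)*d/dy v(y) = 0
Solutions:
 v(y) = C1*sqrt(cos(y) - 1)/sqrt(cos(y) + 1)


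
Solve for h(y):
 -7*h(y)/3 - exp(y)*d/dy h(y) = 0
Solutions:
 h(y) = C1*exp(7*exp(-y)/3)


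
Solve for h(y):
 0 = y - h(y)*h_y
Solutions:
 h(y) = -sqrt(C1 + y^2)
 h(y) = sqrt(C1 + y^2)


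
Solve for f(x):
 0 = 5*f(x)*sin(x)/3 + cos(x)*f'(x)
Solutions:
 f(x) = C1*cos(x)^(5/3)


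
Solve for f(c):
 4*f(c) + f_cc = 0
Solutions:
 f(c) = C1*sin(2*c) + C2*cos(2*c)


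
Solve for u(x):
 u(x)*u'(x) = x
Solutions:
 u(x) = -sqrt(C1 + x^2)
 u(x) = sqrt(C1 + x^2)


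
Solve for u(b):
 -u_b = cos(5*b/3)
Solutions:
 u(b) = C1 - 3*sin(5*b/3)/5


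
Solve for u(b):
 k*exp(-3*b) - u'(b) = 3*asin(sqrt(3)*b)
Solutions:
 u(b) = C1 - 3*b*asin(sqrt(3)*b) - k*exp(-3*b)/3 - sqrt(3)*sqrt(1 - 3*b^2)


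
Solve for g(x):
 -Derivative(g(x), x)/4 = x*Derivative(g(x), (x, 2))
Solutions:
 g(x) = C1 + C2*x^(3/4)


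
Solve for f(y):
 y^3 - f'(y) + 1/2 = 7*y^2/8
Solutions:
 f(y) = C1 + y^4/4 - 7*y^3/24 + y/2


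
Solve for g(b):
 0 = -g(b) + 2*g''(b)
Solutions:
 g(b) = C1*exp(-sqrt(2)*b/2) + C2*exp(sqrt(2)*b/2)


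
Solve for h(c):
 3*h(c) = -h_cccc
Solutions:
 h(c) = (C1*sin(sqrt(2)*3^(1/4)*c/2) + C2*cos(sqrt(2)*3^(1/4)*c/2))*exp(-sqrt(2)*3^(1/4)*c/2) + (C3*sin(sqrt(2)*3^(1/4)*c/2) + C4*cos(sqrt(2)*3^(1/4)*c/2))*exp(sqrt(2)*3^(1/4)*c/2)


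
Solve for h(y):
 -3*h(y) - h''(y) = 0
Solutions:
 h(y) = C1*sin(sqrt(3)*y) + C2*cos(sqrt(3)*y)


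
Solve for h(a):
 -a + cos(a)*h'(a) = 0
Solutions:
 h(a) = C1 + Integral(a/cos(a), a)


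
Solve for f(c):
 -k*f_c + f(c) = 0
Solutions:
 f(c) = C1*exp(c/k)


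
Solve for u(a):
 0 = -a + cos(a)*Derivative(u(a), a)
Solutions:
 u(a) = C1 + Integral(a/cos(a), a)


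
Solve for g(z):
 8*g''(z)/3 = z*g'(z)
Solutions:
 g(z) = C1 + C2*erfi(sqrt(3)*z/4)


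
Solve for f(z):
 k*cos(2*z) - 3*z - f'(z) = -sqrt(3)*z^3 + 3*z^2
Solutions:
 f(z) = C1 + k*sin(2*z)/2 + sqrt(3)*z^4/4 - z^3 - 3*z^2/2


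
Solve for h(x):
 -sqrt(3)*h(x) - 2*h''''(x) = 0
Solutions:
 h(x) = (C1*sin(2^(1/4)*3^(1/8)*x/2) + C2*cos(2^(1/4)*3^(1/8)*x/2))*exp(-2^(1/4)*3^(1/8)*x/2) + (C3*sin(2^(1/4)*3^(1/8)*x/2) + C4*cos(2^(1/4)*3^(1/8)*x/2))*exp(2^(1/4)*3^(1/8)*x/2)


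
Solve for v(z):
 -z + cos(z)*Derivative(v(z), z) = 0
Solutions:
 v(z) = C1 + Integral(z/cos(z), z)


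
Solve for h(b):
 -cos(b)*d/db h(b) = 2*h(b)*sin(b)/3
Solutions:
 h(b) = C1*cos(b)^(2/3)


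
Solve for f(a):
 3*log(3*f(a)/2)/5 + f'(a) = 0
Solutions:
 -5*Integral(1/(-log(_y) - log(3) + log(2)), (_y, f(a)))/3 = C1 - a


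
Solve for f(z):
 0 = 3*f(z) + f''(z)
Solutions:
 f(z) = C1*sin(sqrt(3)*z) + C2*cos(sqrt(3)*z)


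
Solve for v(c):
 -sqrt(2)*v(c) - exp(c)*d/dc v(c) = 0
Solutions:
 v(c) = C1*exp(sqrt(2)*exp(-c))


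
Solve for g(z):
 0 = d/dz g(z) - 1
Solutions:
 g(z) = C1 + z


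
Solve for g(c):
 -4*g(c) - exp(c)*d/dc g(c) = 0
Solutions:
 g(c) = C1*exp(4*exp(-c))


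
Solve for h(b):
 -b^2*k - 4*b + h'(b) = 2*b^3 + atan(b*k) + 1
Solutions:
 h(b) = C1 + b^4/2 + b^3*k/3 + 2*b^2 + b + Piecewise((b*atan(b*k) - log(b^2*k^2 + 1)/(2*k), Ne(k, 0)), (0, True))


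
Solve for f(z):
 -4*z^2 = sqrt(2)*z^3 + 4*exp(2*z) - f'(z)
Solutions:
 f(z) = C1 + sqrt(2)*z^4/4 + 4*z^3/3 + 2*exp(2*z)


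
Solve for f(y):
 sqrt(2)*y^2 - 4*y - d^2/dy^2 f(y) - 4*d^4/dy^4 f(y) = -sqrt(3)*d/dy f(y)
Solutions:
 f(y) = C1 + C2*exp(sqrt(3)*y*(-(9 + sqrt(82))^(1/3) + (9 + sqrt(82))^(-1/3))/12)*sin(y*((9 + sqrt(82))^(-1/3) + (9 + sqrt(82))^(1/3))/4) + C3*exp(sqrt(3)*y*(-(9 + sqrt(82))^(1/3) + (9 + sqrt(82))^(-1/3))/12)*cos(y*((9 + sqrt(82))^(-1/3) + (9 + sqrt(82))^(1/3))/4) + C4*exp(-sqrt(3)*y*(-(9 + sqrt(82))^(1/3) + (9 + sqrt(82))^(-1/3))/6) - sqrt(6)*y^3/9 - sqrt(2)*y^2/3 + 2*sqrt(3)*y^2/3 - 2*sqrt(6)*y/9 + 4*y/3


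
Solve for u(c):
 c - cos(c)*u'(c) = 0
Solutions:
 u(c) = C1 + Integral(c/cos(c), c)


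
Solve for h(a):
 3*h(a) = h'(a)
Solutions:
 h(a) = C1*exp(3*a)


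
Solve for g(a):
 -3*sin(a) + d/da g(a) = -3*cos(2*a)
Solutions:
 g(a) = C1 - 3*sin(2*a)/2 - 3*cos(a)


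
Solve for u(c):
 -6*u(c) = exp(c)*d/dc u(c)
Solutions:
 u(c) = C1*exp(6*exp(-c))


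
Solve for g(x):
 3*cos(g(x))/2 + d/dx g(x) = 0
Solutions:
 g(x) = pi - asin((C1 + exp(3*x))/(C1 - exp(3*x)))
 g(x) = asin((C1 + exp(3*x))/(C1 - exp(3*x)))


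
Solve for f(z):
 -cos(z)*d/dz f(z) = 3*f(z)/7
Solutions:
 f(z) = C1*(sin(z) - 1)^(3/14)/(sin(z) + 1)^(3/14)


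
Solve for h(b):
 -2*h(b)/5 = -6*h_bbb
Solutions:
 h(b) = C3*exp(15^(2/3)*b/15) + (C1*sin(3^(1/6)*5^(2/3)*b/10) + C2*cos(3^(1/6)*5^(2/3)*b/10))*exp(-15^(2/3)*b/30)


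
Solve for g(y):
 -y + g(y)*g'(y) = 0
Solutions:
 g(y) = -sqrt(C1 + y^2)
 g(y) = sqrt(C1 + y^2)


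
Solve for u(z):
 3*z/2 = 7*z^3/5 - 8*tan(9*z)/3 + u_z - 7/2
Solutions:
 u(z) = C1 - 7*z^4/20 + 3*z^2/4 + 7*z/2 - 8*log(cos(9*z))/27


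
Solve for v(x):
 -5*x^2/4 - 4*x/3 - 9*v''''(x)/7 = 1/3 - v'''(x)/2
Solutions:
 v(x) = C1 + C2*x + C3*x^2 + C4*exp(7*x/18) + x^5/24 + 163*x^4/252 + 2983*x^3/441


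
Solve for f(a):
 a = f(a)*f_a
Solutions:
 f(a) = -sqrt(C1 + a^2)
 f(a) = sqrt(C1 + a^2)


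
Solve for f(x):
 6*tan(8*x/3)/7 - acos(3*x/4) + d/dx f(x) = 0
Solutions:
 f(x) = C1 + x*acos(3*x/4) - sqrt(16 - 9*x^2)/3 + 9*log(cos(8*x/3))/28


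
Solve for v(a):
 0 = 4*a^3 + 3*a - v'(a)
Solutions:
 v(a) = C1 + a^4 + 3*a^2/2


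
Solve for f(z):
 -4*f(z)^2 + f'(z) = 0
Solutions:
 f(z) = -1/(C1 + 4*z)


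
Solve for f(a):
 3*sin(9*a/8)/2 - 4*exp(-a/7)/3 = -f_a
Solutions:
 f(a) = C1 + 4*cos(9*a/8)/3 - 28*exp(-a/7)/3


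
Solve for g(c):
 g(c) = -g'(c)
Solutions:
 g(c) = C1*exp(-c)


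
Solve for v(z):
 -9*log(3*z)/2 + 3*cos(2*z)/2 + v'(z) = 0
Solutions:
 v(z) = C1 + 9*z*log(z)/2 - 9*z/2 + 9*z*log(3)/2 - 3*sin(2*z)/4


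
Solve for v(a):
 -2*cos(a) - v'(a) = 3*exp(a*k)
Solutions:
 v(a) = C1 - 2*sin(a) - 3*exp(a*k)/k


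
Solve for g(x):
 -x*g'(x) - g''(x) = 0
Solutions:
 g(x) = C1 + C2*erf(sqrt(2)*x/2)


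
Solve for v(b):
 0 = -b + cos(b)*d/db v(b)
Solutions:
 v(b) = C1 + Integral(b/cos(b), b)


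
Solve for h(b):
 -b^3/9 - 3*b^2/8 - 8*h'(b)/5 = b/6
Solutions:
 h(b) = C1 - 5*b^4/288 - 5*b^3/64 - 5*b^2/96


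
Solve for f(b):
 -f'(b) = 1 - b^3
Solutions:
 f(b) = C1 + b^4/4 - b


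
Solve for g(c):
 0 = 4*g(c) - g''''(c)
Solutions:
 g(c) = C1*exp(-sqrt(2)*c) + C2*exp(sqrt(2)*c) + C3*sin(sqrt(2)*c) + C4*cos(sqrt(2)*c)


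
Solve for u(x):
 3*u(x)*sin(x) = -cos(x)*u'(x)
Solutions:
 u(x) = C1*cos(x)^3


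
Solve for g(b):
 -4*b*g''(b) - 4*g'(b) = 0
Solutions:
 g(b) = C1 + C2*log(b)


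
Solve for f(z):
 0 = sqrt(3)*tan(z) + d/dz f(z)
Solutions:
 f(z) = C1 + sqrt(3)*log(cos(z))


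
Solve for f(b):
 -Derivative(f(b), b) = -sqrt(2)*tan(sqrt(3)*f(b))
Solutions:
 f(b) = sqrt(3)*(pi - asin(C1*exp(sqrt(6)*b)))/3
 f(b) = sqrt(3)*asin(C1*exp(sqrt(6)*b))/3


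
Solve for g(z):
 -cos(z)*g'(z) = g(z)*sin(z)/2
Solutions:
 g(z) = C1*sqrt(cos(z))


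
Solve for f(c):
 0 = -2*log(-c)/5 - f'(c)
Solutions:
 f(c) = C1 - 2*c*log(-c)/5 + 2*c/5


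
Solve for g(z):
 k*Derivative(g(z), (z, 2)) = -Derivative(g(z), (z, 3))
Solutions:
 g(z) = C1 + C2*z + C3*exp(-k*z)


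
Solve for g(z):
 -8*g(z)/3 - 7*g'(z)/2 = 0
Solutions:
 g(z) = C1*exp(-16*z/21)


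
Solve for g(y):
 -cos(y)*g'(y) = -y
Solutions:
 g(y) = C1 + Integral(y/cos(y), y)


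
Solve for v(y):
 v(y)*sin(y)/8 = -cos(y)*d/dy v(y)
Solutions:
 v(y) = C1*cos(y)^(1/8)


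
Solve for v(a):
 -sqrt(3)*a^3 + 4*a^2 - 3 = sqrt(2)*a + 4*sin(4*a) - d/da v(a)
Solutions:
 v(a) = C1 + sqrt(3)*a^4/4 - 4*a^3/3 + sqrt(2)*a^2/2 + 3*a - cos(4*a)


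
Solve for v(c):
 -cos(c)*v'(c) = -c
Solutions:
 v(c) = C1 + Integral(c/cos(c), c)


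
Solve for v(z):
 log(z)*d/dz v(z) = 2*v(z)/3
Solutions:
 v(z) = C1*exp(2*li(z)/3)


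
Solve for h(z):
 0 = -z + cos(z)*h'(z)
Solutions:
 h(z) = C1 + Integral(z/cos(z), z)


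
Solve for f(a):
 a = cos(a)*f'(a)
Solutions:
 f(a) = C1 + Integral(a/cos(a), a)


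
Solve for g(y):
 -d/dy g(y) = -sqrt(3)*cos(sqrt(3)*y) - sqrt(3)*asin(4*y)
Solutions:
 g(y) = C1 + sqrt(3)*(y*asin(4*y) + sqrt(1 - 16*y^2)/4) + sin(sqrt(3)*y)


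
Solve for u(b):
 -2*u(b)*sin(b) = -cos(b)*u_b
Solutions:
 u(b) = C1/cos(b)^2


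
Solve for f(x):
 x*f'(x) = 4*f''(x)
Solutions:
 f(x) = C1 + C2*erfi(sqrt(2)*x/4)


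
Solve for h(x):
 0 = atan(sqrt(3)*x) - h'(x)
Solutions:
 h(x) = C1 + x*atan(sqrt(3)*x) - sqrt(3)*log(3*x^2 + 1)/6


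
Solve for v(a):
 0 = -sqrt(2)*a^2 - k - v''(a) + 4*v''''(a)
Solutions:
 v(a) = C1 + C2*a + C3*exp(-a/2) + C4*exp(a/2) - sqrt(2)*a^4/12 + a^2*(-k/2 - 4*sqrt(2))


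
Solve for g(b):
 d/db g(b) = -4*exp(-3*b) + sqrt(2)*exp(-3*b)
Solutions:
 g(b) = C1 - sqrt(2)*exp(-3*b)/3 + 4*exp(-3*b)/3


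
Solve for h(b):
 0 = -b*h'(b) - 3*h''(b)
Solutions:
 h(b) = C1 + C2*erf(sqrt(6)*b/6)


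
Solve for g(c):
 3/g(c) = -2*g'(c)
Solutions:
 g(c) = -sqrt(C1 - 3*c)
 g(c) = sqrt(C1 - 3*c)


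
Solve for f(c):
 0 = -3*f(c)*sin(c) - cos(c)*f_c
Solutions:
 f(c) = C1*cos(c)^3


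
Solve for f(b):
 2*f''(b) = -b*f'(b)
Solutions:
 f(b) = C1 + C2*erf(b/2)


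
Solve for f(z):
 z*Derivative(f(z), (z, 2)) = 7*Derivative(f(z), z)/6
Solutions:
 f(z) = C1 + C2*z^(13/6)


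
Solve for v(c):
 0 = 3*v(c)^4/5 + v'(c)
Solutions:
 v(c) = 5^(1/3)*(1/(C1 + 9*c))^(1/3)
 v(c) = 5^(1/3)*(-3^(2/3) - 3*3^(1/6)*I)*(1/(C1 + 3*c))^(1/3)/6
 v(c) = 5^(1/3)*(-3^(2/3) + 3*3^(1/6)*I)*(1/(C1 + 3*c))^(1/3)/6


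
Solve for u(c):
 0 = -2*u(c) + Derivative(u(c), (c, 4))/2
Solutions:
 u(c) = C1*exp(-sqrt(2)*c) + C2*exp(sqrt(2)*c) + C3*sin(sqrt(2)*c) + C4*cos(sqrt(2)*c)


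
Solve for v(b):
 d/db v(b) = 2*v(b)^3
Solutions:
 v(b) = -sqrt(2)*sqrt(-1/(C1 + 2*b))/2
 v(b) = sqrt(2)*sqrt(-1/(C1 + 2*b))/2


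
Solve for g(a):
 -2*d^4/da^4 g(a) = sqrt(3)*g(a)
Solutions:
 g(a) = (C1*sin(2^(1/4)*3^(1/8)*a/2) + C2*cos(2^(1/4)*3^(1/8)*a/2))*exp(-2^(1/4)*3^(1/8)*a/2) + (C3*sin(2^(1/4)*3^(1/8)*a/2) + C4*cos(2^(1/4)*3^(1/8)*a/2))*exp(2^(1/4)*3^(1/8)*a/2)


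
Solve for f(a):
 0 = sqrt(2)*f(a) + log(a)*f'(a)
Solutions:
 f(a) = C1*exp(-sqrt(2)*li(a))


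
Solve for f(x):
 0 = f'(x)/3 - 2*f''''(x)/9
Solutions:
 f(x) = C1 + C4*exp(2^(2/3)*3^(1/3)*x/2) + (C2*sin(2^(2/3)*3^(5/6)*x/4) + C3*cos(2^(2/3)*3^(5/6)*x/4))*exp(-2^(2/3)*3^(1/3)*x/4)


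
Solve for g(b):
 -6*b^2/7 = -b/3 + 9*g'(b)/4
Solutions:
 g(b) = C1 - 8*b^3/63 + 2*b^2/27


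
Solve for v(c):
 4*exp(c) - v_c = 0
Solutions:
 v(c) = C1 + 4*exp(c)


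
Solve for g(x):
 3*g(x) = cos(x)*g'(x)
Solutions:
 g(x) = C1*(sin(x) + 1)^(3/2)/(sin(x) - 1)^(3/2)


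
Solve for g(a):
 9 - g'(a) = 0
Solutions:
 g(a) = C1 + 9*a


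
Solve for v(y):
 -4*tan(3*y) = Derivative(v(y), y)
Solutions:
 v(y) = C1 + 4*log(cos(3*y))/3


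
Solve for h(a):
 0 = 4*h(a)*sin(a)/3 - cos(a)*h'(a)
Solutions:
 h(a) = C1/cos(a)^(4/3)


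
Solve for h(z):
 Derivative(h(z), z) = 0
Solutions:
 h(z) = C1


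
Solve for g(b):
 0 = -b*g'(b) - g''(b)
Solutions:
 g(b) = C1 + C2*erf(sqrt(2)*b/2)


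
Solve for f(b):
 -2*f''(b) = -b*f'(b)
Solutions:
 f(b) = C1 + C2*erfi(b/2)


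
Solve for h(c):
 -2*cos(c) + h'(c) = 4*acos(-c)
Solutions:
 h(c) = C1 + 4*c*acos(-c) + 4*sqrt(1 - c^2) + 2*sin(c)


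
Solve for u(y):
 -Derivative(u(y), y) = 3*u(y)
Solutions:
 u(y) = C1*exp(-3*y)


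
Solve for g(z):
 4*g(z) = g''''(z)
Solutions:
 g(z) = C1*exp(-sqrt(2)*z) + C2*exp(sqrt(2)*z) + C3*sin(sqrt(2)*z) + C4*cos(sqrt(2)*z)


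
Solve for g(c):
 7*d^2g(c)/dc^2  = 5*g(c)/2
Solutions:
 g(c) = C1*exp(-sqrt(70)*c/14) + C2*exp(sqrt(70)*c/14)


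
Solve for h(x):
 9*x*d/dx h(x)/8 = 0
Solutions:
 h(x) = C1


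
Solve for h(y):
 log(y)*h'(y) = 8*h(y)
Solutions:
 h(y) = C1*exp(8*li(y))


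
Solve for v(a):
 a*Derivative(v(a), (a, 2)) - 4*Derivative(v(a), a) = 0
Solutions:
 v(a) = C1 + C2*a^5


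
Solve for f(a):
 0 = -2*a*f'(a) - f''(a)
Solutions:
 f(a) = C1 + C2*erf(a)


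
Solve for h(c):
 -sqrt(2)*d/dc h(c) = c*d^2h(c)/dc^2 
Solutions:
 h(c) = C1 + C2*c^(1 - sqrt(2))


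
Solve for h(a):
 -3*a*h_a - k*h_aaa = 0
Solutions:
 h(a) = C1 + Integral(C2*airyai(3^(1/3)*a*(-1/k)^(1/3)) + C3*airybi(3^(1/3)*a*(-1/k)^(1/3)), a)


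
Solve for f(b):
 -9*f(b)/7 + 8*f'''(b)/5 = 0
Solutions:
 f(b) = C3*exp(45^(1/3)*7^(2/3)*b/14) + (C1*sin(3*3^(1/6)*5^(1/3)*7^(2/3)*b/28) + C2*cos(3*3^(1/6)*5^(1/3)*7^(2/3)*b/28))*exp(-45^(1/3)*7^(2/3)*b/28)


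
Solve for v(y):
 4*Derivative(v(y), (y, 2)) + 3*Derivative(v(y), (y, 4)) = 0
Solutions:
 v(y) = C1 + C2*y + C3*sin(2*sqrt(3)*y/3) + C4*cos(2*sqrt(3)*y/3)


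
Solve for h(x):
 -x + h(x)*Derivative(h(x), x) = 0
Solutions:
 h(x) = -sqrt(C1 + x^2)
 h(x) = sqrt(C1 + x^2)


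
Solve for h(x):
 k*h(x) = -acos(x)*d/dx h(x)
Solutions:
 h(x) = C1*exp(-k*Integral(1/acos(x), x))


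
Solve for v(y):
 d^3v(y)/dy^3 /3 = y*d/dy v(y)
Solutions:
 v(y) = C1 + Integral(C2*airyai(3^(1/3)*y) + C3*airybi(3^(1/3)*y), y)


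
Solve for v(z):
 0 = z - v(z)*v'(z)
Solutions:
 v(z) = -sqrt(C1 + z^2)
 v(z) = sqrt(C1 + z^2)


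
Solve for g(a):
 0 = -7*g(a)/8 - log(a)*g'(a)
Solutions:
 g(a) = C1*exp(-7*li(a)/8)


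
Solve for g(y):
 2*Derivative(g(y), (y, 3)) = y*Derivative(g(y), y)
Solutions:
 g(y) = C1 + Integral(C2*airyai(2^(2/3)*y/2) + C3*airybi(2^(2/3)*y/2), y)


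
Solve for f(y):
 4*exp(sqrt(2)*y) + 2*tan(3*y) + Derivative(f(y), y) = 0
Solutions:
 f(y) = C1 - 2*sqrt(2)*exp(sqrt(2)*y) + 2*log(cos(3*y))/3


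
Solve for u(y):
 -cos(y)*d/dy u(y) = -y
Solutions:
 u(y) = C1 + Integral(y/cos(y), y)


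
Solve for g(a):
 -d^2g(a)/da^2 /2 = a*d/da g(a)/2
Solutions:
 g(a) = C1 + C2*erf(sqrt(2)*a/2)


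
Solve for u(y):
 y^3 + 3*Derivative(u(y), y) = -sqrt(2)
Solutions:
 u(y) = C1 - y^4/12 - sqrt(2)*y/3


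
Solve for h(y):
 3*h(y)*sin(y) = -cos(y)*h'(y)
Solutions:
 h(y) = C1*cos(y)^3


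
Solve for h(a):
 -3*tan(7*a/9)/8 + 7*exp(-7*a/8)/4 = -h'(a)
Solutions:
 h(a) = C1 + 27*log(tan(7*a/9)^2 + 1)/112 + 2*exp(-7*a/8)


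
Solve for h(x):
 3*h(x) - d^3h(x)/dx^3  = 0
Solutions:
 h(x) = C3*exp(3^(1/3)*x) + (C1*sin(3^(5/6)*x/2) + C2*cos(3^(5/6)*x/2))*exp(-3^(1/3)*x/2)


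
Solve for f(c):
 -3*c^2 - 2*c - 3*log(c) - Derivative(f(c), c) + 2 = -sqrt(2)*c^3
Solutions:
 f(c) = C1 + sqrt(2)*c^4/4 - c^3 - c^2 - 3*c*log(c) + 5*c


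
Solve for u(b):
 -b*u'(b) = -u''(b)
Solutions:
 u(b) = C1 + C2*erfi(sqrt(2)*b/2)


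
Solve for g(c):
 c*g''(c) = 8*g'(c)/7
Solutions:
 g(c) = C1 + C2*c^(15/7)


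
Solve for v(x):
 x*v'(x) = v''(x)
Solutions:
 v(x) = C1 + C2*erfi(sqrt(2)*x/2)


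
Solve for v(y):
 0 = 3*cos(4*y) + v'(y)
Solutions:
 v(y) = C1 - 3*sin(4*y)/4


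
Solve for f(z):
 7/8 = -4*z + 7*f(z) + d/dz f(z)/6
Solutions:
 f(z) = C1*exp(-42*z) + 4*z/7 + 131/1176


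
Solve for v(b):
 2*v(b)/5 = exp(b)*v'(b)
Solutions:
 v(b) = C1*exp(-2*exp(-b)/5)


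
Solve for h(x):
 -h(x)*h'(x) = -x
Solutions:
 h(x) = -sqrt(C1 + x^2)
 h(x) = sqrt(C1 + x^2)


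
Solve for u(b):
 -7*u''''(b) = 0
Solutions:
 u(b) = C1 + C2*b + C3*b^2 + C4*b^3


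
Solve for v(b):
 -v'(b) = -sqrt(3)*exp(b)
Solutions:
 v(b) = C1 + sqrt(3)*exp(b)


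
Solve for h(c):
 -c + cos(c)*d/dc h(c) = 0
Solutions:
 h(c) = C1 + Integral(c/cos(c), c)


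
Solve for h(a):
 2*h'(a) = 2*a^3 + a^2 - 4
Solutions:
 h(a) = C1 + a^4/4 + a^3/6 - 2*a


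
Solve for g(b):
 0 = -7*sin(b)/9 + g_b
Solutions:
 g(b) = C1 - 7*cos(b)/9


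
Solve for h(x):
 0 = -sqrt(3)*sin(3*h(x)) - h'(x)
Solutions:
 h(x) = -acos((-C1 - exp(6*sqrt(3)*x))/(C1 - exp(6*sqrt(3)*x)))/3 + 2*pi/3
 h(x) = acos((-C1 - exp(6*sqrt(3)*x))/(C1 - exp(6*sqrt(3)*x)))/3


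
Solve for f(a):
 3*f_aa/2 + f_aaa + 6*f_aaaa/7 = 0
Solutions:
 f(a) = C1 + C2*a + (C3*sin(sqrt(203)*a/12) + C4*cos(sqrt(203)*a/12))*exp(-7*a/12)


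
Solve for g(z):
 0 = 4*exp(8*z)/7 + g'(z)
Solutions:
 g(z) = C1 - exp(8*z)/14


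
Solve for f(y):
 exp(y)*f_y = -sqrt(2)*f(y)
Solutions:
 f(y) = C1*exp(sqrt(2)*exp(-y))


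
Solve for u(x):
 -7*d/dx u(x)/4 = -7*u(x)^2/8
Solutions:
 u(x) = -2/(C1 + x)


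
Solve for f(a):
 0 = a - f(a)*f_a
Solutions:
 f(a) = -sqrt(C1 + a^2)
 f(a) = sqrt(C1 + a^2)


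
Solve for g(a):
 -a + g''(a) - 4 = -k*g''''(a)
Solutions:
 g(a) = C1 + C2*a + C3*exp(-a*sqrt(-1/k)) + C4*exp(a*sqrt(-1/k)) + a^3/6 + 2*a^2


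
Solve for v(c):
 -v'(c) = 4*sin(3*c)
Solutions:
 v(c) = C1 + 4*cos(3*c)/3


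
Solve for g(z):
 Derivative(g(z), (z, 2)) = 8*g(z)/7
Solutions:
 g(z) = C1*exp(-2*sqrt(14)*z/7) + C2*exp(2*sqrt(14)*z/7)


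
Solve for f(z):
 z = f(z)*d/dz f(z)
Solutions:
 f(z) = -sqrt(C1 + z^2)
 f(z) = sqrt(C1 + z^2)


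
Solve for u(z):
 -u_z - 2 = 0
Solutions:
 u(z) = C1 - 2*z


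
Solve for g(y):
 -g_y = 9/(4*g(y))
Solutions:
 g(y) = -sqrt(C1 - 18*y)/2
 g(y) = sqrt(C1 - 18*y)/2


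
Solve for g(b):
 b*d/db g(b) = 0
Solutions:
 g(b) = C1


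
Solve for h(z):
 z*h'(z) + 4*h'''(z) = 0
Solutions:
 h(z) = C1 + Integral(C2*airyai(-2^(1/3)*z/2) + C3*airybi(-2^(1/3)*z/2), z)


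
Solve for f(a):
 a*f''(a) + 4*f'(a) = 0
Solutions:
 f(a) = C1 + C2/a^3


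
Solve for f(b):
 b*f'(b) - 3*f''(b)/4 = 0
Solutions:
 f(b) = C1 + C2*erfi(sqrt(6)*b/3)


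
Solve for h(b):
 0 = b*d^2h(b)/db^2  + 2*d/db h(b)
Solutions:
 h(b) = C1 + C2/b


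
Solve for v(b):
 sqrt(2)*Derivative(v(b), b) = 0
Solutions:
 v(b) = C1


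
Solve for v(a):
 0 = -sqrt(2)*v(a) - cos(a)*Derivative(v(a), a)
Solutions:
 v(a) = C1*(sin(a) - 1)^(sqrt(2)/2)/(sin(a) + 1)^(sqrt(2)/2)


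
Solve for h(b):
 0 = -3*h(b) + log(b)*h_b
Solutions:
 h(b) = C1*exp(3*li(b))


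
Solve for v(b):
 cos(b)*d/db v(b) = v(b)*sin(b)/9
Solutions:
 v(b) = C1/cos(b)^(1/9)


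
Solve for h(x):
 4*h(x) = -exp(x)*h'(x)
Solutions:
 h(x) = C1*exp(4*exp(-x))


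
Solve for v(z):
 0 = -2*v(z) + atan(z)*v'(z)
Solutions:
 v(z) = C1*exp(2*Integral(1/atan(z), z))


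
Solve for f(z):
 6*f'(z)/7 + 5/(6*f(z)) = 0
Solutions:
 f(z) = -sqrt(C1 - 70*z)/6
 f(z) = sqrt(C1 - 70*z)/6


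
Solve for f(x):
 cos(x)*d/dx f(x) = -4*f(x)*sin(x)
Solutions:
 f(x) = C1*cos(x)^4


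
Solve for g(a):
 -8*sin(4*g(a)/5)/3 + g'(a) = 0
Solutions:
 -8*a/3 + 5*log(cos(4*g(a)/5) - 1)/8 - 5*log(cos(4*g(a)/5) + 1)/8 = C1


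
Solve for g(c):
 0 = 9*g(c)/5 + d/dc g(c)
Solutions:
 g(c) = C1*exp(-9*c/5)


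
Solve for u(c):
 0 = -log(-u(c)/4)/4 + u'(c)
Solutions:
 -4*Integral(1/(log(-_y) - 2*log(2)), (_y, u(c))) = C1 - c


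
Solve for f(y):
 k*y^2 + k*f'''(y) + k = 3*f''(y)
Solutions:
 f(y) = C1 + C2*y + C3*exp(3*y/k) + k^2*y^3/27 + k*y^4/36 + k*y^2*(2*k^2 + 9)/54


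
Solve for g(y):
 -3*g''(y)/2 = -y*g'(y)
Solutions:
 g(y) = C1 + C2*erfi(sqrt(3)*y/3)


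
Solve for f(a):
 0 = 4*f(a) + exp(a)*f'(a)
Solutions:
 f(a) = C1*exp(4*exp(-a))


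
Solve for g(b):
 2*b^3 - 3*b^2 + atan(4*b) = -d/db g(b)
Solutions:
 g(b) = C1 - b^4/2 + b^3 - b*atan(4*b) + log(16*b^2 + 1)/8


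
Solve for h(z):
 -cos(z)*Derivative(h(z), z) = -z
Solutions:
 h(z) = C1 + Integral(z/cos(z), z)


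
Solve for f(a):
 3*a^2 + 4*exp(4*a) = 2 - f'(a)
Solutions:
 f(a) = C1 - a^3 + 2*a - exp(4*a)


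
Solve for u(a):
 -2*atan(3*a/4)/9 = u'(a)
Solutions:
 u(a) = C1 - 2*a*atan(3*a/4)/9 + 4*log(9*a^2 + 16)/27


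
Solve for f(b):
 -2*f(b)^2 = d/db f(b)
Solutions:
 f(b) = 1/(C1 + 2*b)


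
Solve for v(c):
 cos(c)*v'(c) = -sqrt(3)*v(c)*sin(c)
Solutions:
 v(c) = C1*cos(c)^(sqrt(3))


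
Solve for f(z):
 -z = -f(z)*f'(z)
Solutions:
 f(z) = -sqrt(C1 + z^2)
 f(z) = sqrt(C1 + z^2)


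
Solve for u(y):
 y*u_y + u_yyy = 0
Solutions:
 u(y) = C1 + Integral(C2*airyai(-y) + C3*airybi(-y), y)


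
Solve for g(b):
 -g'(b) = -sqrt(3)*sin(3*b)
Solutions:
 g(b) = C1 - sqrt(3)*cos(3*b)/3


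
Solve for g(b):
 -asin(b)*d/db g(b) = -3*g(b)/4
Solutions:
 g(b) = C1*exp(3*Integral(1/asin(b), b)/4)


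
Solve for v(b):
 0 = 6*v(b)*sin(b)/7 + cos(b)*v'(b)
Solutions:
 v(b) = C1*cos(b)^(6/7)


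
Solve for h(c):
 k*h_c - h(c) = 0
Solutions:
 h(c) = C1*exp(c/k)


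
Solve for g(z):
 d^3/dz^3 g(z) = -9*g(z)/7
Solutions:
 g(z) = C3*exp(-21^(2/3)*z/7) + (C1*sin(3*3^(1/6)*7^(2/3)*z/14) + C2*cos(3*3^(1/6)*7^(2/3)*z/14))*exp(21^(2/3)*z/14)


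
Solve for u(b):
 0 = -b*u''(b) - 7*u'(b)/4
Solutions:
 u(b) = C1 + C2/b^(3/4)


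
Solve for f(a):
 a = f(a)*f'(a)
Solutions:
 f(a) = -sqrt(C1 + a^2)
 f(a) = sqrt(C1 + a^2)


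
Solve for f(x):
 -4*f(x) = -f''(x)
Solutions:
 f(x) = C1*exp(-2*x) + C2*exp(2*x)


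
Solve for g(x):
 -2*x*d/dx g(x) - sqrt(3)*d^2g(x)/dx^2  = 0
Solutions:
 g(x) = C1 + C2*erf(3^(3/4)*x/3)


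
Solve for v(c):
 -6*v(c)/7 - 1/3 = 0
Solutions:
 v(c) = -7/18


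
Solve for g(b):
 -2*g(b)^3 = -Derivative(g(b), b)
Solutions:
 g(b) = -sqrt(2)*sqrt(-1/(C1 + 2*b))/2
 g(b) = sqrt(2)*sqrt(-1/(C1 + 2*b))/2


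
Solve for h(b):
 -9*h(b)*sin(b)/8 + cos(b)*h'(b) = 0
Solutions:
 h(b) = C1/cos(b)^(9/8)


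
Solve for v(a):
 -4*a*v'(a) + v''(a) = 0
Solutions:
 v(a) = C1 + C2*erfi(sqrt(2)*a)


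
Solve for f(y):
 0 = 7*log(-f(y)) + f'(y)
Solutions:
 -li(-f(y)) = C1 - 7*y


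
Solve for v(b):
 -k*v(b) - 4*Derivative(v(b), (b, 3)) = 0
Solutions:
 v(b) = C1*exp(2^(1/3)*b*(-k)^(1/3)/2) + C2*exp(2^(1/3)*b*(-k)^(1/3)*(-1 + sqrt(3)*I)/4) + C3*exp(-2^(1/3)*b*(-k)^(1/3)*(1 + sqrt(3)*I)/4)


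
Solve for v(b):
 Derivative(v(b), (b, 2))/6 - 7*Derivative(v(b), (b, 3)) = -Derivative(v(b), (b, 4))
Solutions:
 v(b) = C1 + C2*b + C3*exp(b*(21 - sqrt(435))/6) + C4*exp(b*(sqrt(435) + 21)/6)


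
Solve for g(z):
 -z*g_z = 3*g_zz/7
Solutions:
 g(z) = C1 + C2*erf(sqrt(42)*z/6)


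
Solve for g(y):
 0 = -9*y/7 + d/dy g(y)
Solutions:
 g(y) = C1 + 9*y^2/14


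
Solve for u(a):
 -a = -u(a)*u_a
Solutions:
 u(a) = -sqrt(C1 + a^2)
 u(a) = sqrt(C1 + a^2)


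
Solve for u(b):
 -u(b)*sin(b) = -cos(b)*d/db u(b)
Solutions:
 u(b) = C1/cos(b)


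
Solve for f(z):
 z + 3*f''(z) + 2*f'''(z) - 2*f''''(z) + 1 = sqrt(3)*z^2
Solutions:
 f(z) = C1 + C2*z + C3*exp(z*(1 - sqrt(7))/2) + C4*exp(z*(1 + sqrt(7))/2) + sqrt(3)*z^4/36 + z^3*(-4*sqrt(3) - 3)/54 + z^2*(-3 + 20*sqrt(3))/54


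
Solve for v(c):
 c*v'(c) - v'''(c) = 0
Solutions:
 v(c) = C1 + Integral(C2*airyai(c) + C3*airybi(c), c)


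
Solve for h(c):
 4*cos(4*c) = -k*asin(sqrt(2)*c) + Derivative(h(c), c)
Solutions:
 h(c) = C1 + k*(c*asin(sqrt(2)*c) + sqrt(2)*sqrt(1 - 2*c^2)/2) + sin(4*c)


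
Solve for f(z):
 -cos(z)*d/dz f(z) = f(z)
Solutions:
 f(z) = C1*sqrt(sin(z) - 1)/sqrt(sin(z) + 1)


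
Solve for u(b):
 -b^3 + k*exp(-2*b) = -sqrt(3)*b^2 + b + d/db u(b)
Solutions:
 u(b) = C1 - b^4/4 + sqrt(3)*b^3/3 - b^2/2 - k*exp(-2*b)/2


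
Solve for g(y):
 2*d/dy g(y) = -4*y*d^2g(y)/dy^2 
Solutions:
 g(y) = C1 + C2*sqrt(y)


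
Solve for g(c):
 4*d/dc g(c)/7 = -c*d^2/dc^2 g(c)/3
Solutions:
 g(c) = C1 + C2/c^(5/7)


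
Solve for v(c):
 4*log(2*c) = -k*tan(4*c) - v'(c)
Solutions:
 v(c) = C1 - 4*c*log(c) - 4*c*log(2) + 4*c + k*log(cos(4*c))/4


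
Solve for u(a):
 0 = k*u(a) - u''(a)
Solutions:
 u(a) = C1*exp(-a*sqrt(k)) + C2*exp(a*sqrt(k))


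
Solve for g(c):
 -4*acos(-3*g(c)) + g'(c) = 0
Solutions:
 Integral(1/acos(-3*_y), (_y, g(c))) = C1 + 4*c


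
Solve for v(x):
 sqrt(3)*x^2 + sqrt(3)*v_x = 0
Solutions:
 v(x) = C1 - x^3/3


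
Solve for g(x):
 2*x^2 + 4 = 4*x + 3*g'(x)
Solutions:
 g(x) = C1 + 2*x^3/9 - 2*x^2/3 + 4*x/3


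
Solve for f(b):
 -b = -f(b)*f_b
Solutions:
 f(b) = -sqrt(C1 + b^2)
 f(b) = sqrt(C1 + b^2)


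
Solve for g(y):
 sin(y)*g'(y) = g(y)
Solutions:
 g(y) = C1*sqrt(cos(y) - 1)/sqrt(cos(y) + 1)


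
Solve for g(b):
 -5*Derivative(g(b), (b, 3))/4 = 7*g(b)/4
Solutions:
 g(b) = C3*exp(-5^(2/3)*7^(1/3)*b/5) + (C1*sin(sqrt(3)*5^(2/3)*7^(1/3)*b/10) + C2*cos(sqrt(3)*5^(2/3)*7^(1/3)*b/10))*exp(5^(2/3)*7^(1/3)*b/10)


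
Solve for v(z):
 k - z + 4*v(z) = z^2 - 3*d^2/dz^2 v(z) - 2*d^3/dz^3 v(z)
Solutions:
 v(z) = C3*exp(-2*z) - k/4 + z^2/4 + z/4 + (C1*sin(sqrt(15)*z/4) + C2*cos(sqrt(15)*z/4))*exp(z/4) - 3/8


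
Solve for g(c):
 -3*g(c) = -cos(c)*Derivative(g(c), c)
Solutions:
 g(c) = C1*(sin(c) + 1)^(3/2)/(sin(c) - 1)^(3/2)


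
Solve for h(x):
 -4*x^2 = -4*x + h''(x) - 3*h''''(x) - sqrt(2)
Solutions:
 h(x) = C1 + C2*x + C3*exp(-sqrt(3)*x/3) + C4*exp(sqrt(3)*x/3) - x^4/3 + 2*x^3/3 + x^2*(-12 + sqrt(2)/2)


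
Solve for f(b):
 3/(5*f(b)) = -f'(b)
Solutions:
 f(b) = -sqrt(C1 - 30*b)/5
 f(b) = sqrt(C1 - 30*b)/5


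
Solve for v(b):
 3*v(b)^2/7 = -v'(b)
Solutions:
 v(b) = 7/(C1 + 3*b)


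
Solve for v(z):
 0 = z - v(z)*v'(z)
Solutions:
 v(z) = -sqrt(C1 + z^2)
 v(z) = sqrt(C1 + z^2)


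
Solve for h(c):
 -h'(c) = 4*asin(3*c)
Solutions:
 h(c) = C1 - 4*c*asin(3*c) - 4*sqrt(1 - 9*c^2)/3


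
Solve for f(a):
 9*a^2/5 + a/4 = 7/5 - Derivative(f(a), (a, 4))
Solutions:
 f(a) = C1 + C2*a + C3*a^2 + C4*a^3 - a^6/200 - a^5/480 + 7*a^4/120


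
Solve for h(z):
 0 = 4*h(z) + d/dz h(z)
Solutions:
 h(z) = C1*exp(-4*z)


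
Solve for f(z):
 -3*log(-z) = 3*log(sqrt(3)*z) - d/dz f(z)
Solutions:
 f(z) = C1 + 6*z*log(z) + z*(-6 + 3*log(3)/2 + 3*I*pi)


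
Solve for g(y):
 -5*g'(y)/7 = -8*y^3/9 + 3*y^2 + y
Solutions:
 g(y) = C1 + 14*y^4/45 - 7*y^3/5 - 7*y^2/10


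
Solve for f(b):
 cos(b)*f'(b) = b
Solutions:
 f(b) = C1 + Integral(b/cos(b), b)


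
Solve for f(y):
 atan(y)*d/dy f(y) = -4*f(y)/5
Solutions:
 f(y) = C1*exp(-4*Integral(1/atan(y), y)/5)


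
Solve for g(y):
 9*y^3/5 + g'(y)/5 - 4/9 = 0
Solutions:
 g(y) = C1 - 9*y^4/4 + 20*y/9


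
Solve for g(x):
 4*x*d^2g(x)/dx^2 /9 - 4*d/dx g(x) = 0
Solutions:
 g(x) = C1 + C2*x^10


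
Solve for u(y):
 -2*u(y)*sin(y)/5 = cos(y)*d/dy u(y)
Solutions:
 u(y) = C1*cos(y)^(2/5)


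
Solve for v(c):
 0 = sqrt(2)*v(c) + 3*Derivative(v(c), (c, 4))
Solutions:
 v(c) = (C1*sin(2^(5/8)*3^(3/4)*c/6) + C2*cos(2^(5/8)*3^(3/4)*c/6))*exp(-2^(5/8)*3^(3/4)*c/6) + (C3*sin(2^(5/8)*3^(3/4)*c/6) + C4*cos(2^(5/8)*3^(3/4)*c/6))*exp(2^(5/8)*3^(3/4)*c/6)


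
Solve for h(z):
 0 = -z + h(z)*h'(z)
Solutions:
 h(z) = -sqrt(C1 + z^2)
 h(z) = sqrt(C1 + z^2)


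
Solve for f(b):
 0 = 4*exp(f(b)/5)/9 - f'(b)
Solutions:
 f(b) = 5*log(-1/(C1 + 4*b)) + 5*log(45)


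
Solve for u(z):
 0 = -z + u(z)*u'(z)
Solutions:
 u(z) = -sqrt(C1 + z^2)
 u(z) = sqrt(C1 + z^2)


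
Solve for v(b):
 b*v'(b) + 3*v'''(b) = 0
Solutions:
 v(b) = C1 + Integral(C2*airyai(-3^(2/3)*b/3) + C3*airybi(-3^(2/3)*b/3), b)


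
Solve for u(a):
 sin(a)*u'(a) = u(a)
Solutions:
 u(a) = C1*sqrt(cos(a) - 1)/sqrt(cos(a) + 1)


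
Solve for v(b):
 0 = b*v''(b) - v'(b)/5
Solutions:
 v(b) = C1 + C2*b^(6/5)


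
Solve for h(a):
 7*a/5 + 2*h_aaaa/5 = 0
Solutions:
 h(a) = C1 + C2*a + C3*a^2 + C4*a^3 - 7*a^5/240


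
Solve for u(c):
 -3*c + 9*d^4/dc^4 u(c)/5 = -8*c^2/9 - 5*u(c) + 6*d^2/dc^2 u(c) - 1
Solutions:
 u(c) = -8*c^2/45 + 3*c/5 + (C1 + C2*c)*exp(-sqrt(15)*c/3) + (C3 + C4*c)*exp(sqrt(15)*c/3) - 47/75


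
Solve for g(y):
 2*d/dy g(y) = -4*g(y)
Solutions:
 g(y) = C1*exp(-2*y)


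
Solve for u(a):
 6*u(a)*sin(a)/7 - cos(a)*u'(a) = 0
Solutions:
 u(a) = C1/cos(a)^(6/7)


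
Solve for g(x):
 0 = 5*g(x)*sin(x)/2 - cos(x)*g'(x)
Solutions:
 g(x) = C1/cos(x)^(5/2)


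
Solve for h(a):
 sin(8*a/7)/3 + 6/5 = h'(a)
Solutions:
 h(a) = C1 + 6*a/5 - 7*cos(8*a/7)/24


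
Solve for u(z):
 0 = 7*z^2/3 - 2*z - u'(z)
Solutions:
 u(z) = C1 + 7*z^3/9 - z^2
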